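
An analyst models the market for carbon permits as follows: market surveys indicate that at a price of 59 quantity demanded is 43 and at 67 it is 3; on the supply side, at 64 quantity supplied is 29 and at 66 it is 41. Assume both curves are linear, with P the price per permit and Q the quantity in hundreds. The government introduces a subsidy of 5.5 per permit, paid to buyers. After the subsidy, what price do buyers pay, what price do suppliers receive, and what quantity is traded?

Demand slope: (3 − 43)/(67 − 59) = -5, so Qd = 338 − 5P.
Supply slope: (41 − 29)/(66 − 64) = 6, so Qs = 6P − 355.
Without the subsidy, 338 − 5P = 6P − 355 gives 11P = 693, so P* = 63 and Q* = 23.
With a per-unit subsidy paid to buyers, each effectively pays P − 5.5, so demand becomes Qd = 338 − 5(P − 5.5).
New equilibrium: buyers pay 60, suppliers receive 65.5, Q = 38. (Wedge: Pb − Ps = −5.5.)

Buyers pay 60; suppliers receive 65.5; quantity = 38.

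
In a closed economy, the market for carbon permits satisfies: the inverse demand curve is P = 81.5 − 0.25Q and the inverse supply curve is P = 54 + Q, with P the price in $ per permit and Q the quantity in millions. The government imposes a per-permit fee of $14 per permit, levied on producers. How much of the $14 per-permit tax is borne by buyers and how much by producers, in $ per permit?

Buyers bear $2.8 per permit; producers bear $11.2 per permit.

Rewrite in direct form: Qd = 326 − 4P and Qs = P − 54.
Before the tax: set 326 − 4P = P − 54 → P* = $76, Q* = 22.
With the tax collected from producers, supply shifts: Qs = (P − 14) − 54.
Solving gives Q = 10.8 with buyers paying $78.8 and producers receiving $64.8 (the $14 wedge).
Burden on buyers: $2.8; on producers: $11.2. (They sum to $14.)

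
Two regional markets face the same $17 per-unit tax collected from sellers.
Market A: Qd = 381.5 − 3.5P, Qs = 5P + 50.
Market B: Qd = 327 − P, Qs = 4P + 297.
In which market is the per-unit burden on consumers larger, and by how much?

Market B, by $3.6.

Market A: pre-tax P* = $39, Q* = 245; post-tax Q = 210; per-unit burden on consumers = $10.
Market B: pre-tax P* = $6, Q* = 321; post-tax Q = 307.4; per-unit burden on consumers = $13.6.
Difference: $10 vs $13.6 → market B is larger by $3.6.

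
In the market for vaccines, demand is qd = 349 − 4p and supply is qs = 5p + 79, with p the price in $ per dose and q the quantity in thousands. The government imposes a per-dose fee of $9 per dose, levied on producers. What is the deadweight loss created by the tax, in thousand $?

Deadweight loss = $90 thousand.

Without the tax, 349 − 4p = 5p + 79 gives 9p = 270, so p* = $30 and q* = 229.
With the tax collected from producers, supply shifts: qs = 5(p − 9) + 79.
New equilibrium: consumers pay $35, producers receive $26, q = 209. (Wedge: pb − ps = 9.)
Quantity falls by |ΔQ| = |229 − 209| = 20.
DWL = ½ · t · |ΔQ| = ½ · 9 · 20 = $90.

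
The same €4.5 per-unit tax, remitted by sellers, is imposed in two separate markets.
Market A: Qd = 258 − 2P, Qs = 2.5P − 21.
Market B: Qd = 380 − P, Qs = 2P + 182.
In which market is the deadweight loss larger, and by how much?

Market A, by €4.5.

Market A: pre-tax P* = €62, Q* = 134; post-tax Q = 129; deadweight loss = €11.25.
Market B: pre-tax P* = €66, Q* = 314; post-tax Q = 311; deadweight loss = €6.75.
Difference: €11.25 vs €6.75 → market A is larger by €4.5.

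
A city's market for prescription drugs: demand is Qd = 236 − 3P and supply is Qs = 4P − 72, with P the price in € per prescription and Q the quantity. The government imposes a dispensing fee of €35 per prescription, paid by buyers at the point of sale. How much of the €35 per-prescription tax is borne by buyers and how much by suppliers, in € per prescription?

Buyers bear €20 per prescription; suppliers bear €15 per prescription.

Before the tax: set 236 − 3P = 4P − 72 → P* = €44, Q* = 104.
With the tax collected from buyers, demand (in seller-price terms) shifts: Qd = 236 − 3(P + 35).
Solving gives Q = 44 with buyers paying €64 and suppliers receiving €29 (the €35 wedge).
Burden on buyers: €20; on suppliers: €15. (They sum to €35.)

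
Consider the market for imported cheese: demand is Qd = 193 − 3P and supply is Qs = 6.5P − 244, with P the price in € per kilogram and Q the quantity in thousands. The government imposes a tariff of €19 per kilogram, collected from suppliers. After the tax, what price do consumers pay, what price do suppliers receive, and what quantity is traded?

Consumers pay €59; suppliers receive €40; quantity = 16.

Without the tax, 193 − 3P = 6.5P − 244 gives 9.5P = 437, so P* = €46 and Q* = 55.
With the tax collected from suppliers, supply shifts: Qs = 6.5(P − 19) − 244.
Solving gives Q = 16 with consumers paying €59 and suppliers receiving €40 (the €19 wedge).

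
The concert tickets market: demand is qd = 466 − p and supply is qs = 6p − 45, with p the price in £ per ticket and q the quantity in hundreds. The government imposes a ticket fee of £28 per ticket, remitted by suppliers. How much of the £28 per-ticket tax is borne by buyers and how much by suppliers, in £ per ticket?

Buyers bear £24 per ticket; suppliers bear £4 per ticket.

Without the tax, 466 − p = 6p − 45 gives 7p = 511, so p* = £73 and q* = 393.
With the tax collected from suppliers, supply shifts: qs = 6(p − 28) − 45.
Solving gives q = 369 with buyers paying £97 and suppliers receiving £69 (the £28 wedge).
Burden on buyers: £24; on suppliers: £4. (They sum to £28.)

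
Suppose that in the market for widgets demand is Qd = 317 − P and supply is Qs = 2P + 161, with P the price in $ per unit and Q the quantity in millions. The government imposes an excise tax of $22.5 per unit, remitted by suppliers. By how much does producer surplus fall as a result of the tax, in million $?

Producer surplus falls by $1931.25 million.

Before the tax: set 317 − P = 2P + 161 → P* = $52, Q* = 265.
With the tax collected from suppliers, supply shifts: Qs = 2(P − 22.5) + 161.
Solving gives Q = 250 with buyers paying $67 and suppliers receiving $44.5 (the $22.5 wedge).
ΔPS is the trapezoid between Q = 250 and Q = 265 of height $7.5: ½ · (265 + 250) · 7.5 = $1931.25.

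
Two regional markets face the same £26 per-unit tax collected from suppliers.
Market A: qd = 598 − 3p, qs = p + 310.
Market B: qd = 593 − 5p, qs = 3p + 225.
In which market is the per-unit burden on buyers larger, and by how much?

Market A: pre-tax p* = £72, q* = 382; post-tax q = 362.5; per-unit burden on buyers = £6.5.
Market B: pre-tax p* = £46, q* = 363; post-tax q = 314.25; per-unit burden on buyers = £9.75.
Difference: £6.5 vs £9.75 → market B is larger by £3.25.

Market B, by £3.25.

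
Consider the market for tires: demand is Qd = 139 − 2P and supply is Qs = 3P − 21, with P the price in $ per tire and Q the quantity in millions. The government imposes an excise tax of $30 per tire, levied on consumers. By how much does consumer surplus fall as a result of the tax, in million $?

Consumer surplus falls by $1026 million.

Before the tax: set 139 − 2P = 3P − 21 → P* = $32, Q* = 75.
With the tax collected from consumers, demand (in seller-price terms) shifts: Qd = 139 − 2(P + 30).
New equilibrium: consumers pay $50, suppliers receive $20, Q = 39. (Wedge: Pb − Ps = 30.)
ΔCS is the trapezoid between Q = 39 and Q = 75 of height $18: ½ · (75 + 39) · 18 = $1026.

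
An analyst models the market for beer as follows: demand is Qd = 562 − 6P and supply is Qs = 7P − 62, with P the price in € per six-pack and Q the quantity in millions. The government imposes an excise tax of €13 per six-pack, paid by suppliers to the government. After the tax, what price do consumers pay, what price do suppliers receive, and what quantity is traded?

Consumers pay €55; suppliers receive €42; quantity = 232.

Without the tax, 562 − 6P = 7P − 62 gives 13P = 624, so P* = €48 and Q* = 274.
With the tax collected from suppliers, supply shifts: Qs = 7(P − 13) − 62.
New equilibrium: consumers pay €55, suppliers receive €42, Q = 232. (Wedge: Pb − Ps = 13.)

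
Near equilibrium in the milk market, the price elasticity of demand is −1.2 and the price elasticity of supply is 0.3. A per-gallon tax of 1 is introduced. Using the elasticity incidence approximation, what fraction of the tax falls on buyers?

Buyers' share ≈ 0.2.

Incidence ratio: buyers' share ≈ εs / (εs + |εd|) = 0.3 / (0.3 + 1.2) = 0.2.
Supply is the less elastic side, so buyers bear the smaller share.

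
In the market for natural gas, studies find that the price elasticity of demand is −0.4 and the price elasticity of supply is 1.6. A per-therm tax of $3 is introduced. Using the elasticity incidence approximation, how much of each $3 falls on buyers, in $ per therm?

Buyers bear ≈ $2.4 per therm.

Incidence ratio: buyers' share ≈ εs / (εs + |εd|) = 1.6 / (1.6 + 0.4) = 0.8.
So buyers bear ≈ 0.8 × $3 = $2.4; suppliers bear $0.6.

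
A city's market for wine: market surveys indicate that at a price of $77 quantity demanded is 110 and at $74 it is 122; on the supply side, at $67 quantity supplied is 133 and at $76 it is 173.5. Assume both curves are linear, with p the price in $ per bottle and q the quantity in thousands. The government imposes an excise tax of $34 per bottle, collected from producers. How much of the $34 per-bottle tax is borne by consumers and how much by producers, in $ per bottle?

Demand slope: (122 − 110)/(74 − 77) = -4, so qd = 418 − 4p.
Supply slope: (173.5 − 133)/(76 − 67) = 4.5, so qs = 4.5p − 168.5.
Before the tax: set 418 − 4p = 4.5p − 168.5 → p* = $69, q* = 142.
With the tax collected from producers, supply shifts: qs = 4.5(p − 34) − 168.5.
Solving gives q = 70 with consumers paying $87 and producers receiving $53 (the $34 wedge).
Burden on consumers: $18; on producers: $16. (They sum to $34.)
The less price-elastic side of the market bears the larger share of a per-unit tax.

Consumers bear $18 per bottle; producers bear $16 per bottle.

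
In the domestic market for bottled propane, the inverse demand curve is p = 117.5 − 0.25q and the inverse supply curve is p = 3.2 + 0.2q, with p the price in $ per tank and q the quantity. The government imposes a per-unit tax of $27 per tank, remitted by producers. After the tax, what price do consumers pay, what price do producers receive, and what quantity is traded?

Inverting to q(p) form: qd = 470 − 4p; qs = 5p − 16.
Without the tax, 470 − 4p = 5p − 16 gives 9p = 486, so p* = $54 and q* = 254.
With the tax collected from producers, supply shifts: qs = 5(p − 27) − 16.
Solving gives q = 194 with consumers paying $69 and producers receiving $42 (the $27 wedge).
The less price-elastic side of the market bears the larger share of a per-unit tax.

Consumers pay $69; producers receive $42; quantity = 194.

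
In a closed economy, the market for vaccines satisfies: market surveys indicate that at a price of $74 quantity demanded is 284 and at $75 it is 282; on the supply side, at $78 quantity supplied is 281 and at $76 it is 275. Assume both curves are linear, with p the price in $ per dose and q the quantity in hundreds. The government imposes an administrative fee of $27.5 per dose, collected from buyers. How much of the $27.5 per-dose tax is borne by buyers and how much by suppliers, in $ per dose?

Demand slope: (282 − 284)/(75 − 74) = -2, so qd = 432 − 2p.
Supply slope: (275 − 281)/(76 − 78) = 3, so qs = 3p + 47.
Before the tax: set 432 − 2p = 3p + 47 → p* = $77, q* = 278.
With the tax collected from buyers, demand (in seller-price terms) shifts: qd = 432 − 2(p + 27.5).
Solving gives q = 245 with buyers paying $93.5 and suppliers receiving $66 (the $27.5 wedge).
Burden on buyers: $16.5; on suppliers: $11. (They sum to $27.5.)
The less price-elastic side of the market bears the larger share of a per-unit tax.

Buyers bear $16.5 per dose; suppliers bear $11 per dose.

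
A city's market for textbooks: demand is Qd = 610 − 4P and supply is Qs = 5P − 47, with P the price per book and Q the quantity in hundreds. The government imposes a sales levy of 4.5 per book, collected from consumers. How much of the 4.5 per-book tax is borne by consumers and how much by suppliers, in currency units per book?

Without the tax, 610 − 4P = 5P − 47 gives 9P = 657, so P* = 73 and Q* = 318.
With the tax collected from consumers, demand (in seller-price terms) shifts: Qd = 610 − 4(P + 4.5).
Solving gives Q = 308 with consumers paying 75.5 and suppliers receiving 71 (the 4.5 wedge).
Burden on consumers: 2.5; on suppliers: 2. (They sum to 4.5.)
The less price-elastic side of the market bears the larger share of a per-unit tax.

Consumers bear 2.5 per book; suppliers bear 2 per book.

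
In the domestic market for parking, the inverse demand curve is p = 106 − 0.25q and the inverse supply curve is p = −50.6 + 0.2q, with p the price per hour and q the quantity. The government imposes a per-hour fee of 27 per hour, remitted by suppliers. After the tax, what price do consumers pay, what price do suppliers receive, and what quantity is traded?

Inverting to q(p) form: qd = 424 − 4p; qs = 5p + 253.
Without the tax, 424 − 4p = 5p + 253 gives 9p = 171, so p* = 19 and q* = 348.
With the tax collected from suppliers, supply shifts: qs = 5(p − 27) + 253.
Solving gives q = 288 with consumers paying 34 and suppliers receiving 7 (the 27 wedge).

Consumers pay 34; suppliers receive 7; quantity = 288.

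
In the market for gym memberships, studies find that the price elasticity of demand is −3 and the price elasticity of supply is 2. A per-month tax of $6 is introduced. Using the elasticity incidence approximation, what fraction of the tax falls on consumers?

Incidence ratio: consumers' share ≈ εs / (εs + |εd|) = 2 / (2 + 3) = 0.4.
Supply is the less elastic side, so consumers bear the smaller share.

Consumers' share ≈ 0.4.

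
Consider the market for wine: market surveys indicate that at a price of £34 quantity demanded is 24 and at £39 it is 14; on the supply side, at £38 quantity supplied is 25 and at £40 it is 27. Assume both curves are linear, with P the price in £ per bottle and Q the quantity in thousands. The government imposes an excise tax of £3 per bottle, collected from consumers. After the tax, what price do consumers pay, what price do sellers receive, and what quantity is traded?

Consumers pay £36; sellers receive £33; quantity = 20.

Demand slope: (14 − 24)/(39 − 34) = -2, so Qd = 92 − 2P.
Supply slope: (27 − 25)/(40 − 38) = 1, so Qs = P − 13.
Before the tax: set 92 − 2P = P − 13 → P* = £35, Q* = 22.
With the tax collected from consumers, demand (in seller-price terms) shifts: Qd = 92 − 2(P + 3).
Solving gives Q = 20 with consumers paying £36 and sellers receiving £33 (the £3 wedge).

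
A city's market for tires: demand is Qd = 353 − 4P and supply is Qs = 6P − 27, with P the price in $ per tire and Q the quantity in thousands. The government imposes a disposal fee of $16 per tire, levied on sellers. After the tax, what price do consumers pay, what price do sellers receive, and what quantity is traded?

Before the tax: set 353 − 4P = 6P − 27 → P* = $38, Q* = 201.
With the tax collected from sellers, supply shifts: Qs = 6(P − 16) − 27.
New equilibrium: consumers pay $47.6, sellers receive $31.6, Q = 162.6. (Wedge: Pb − Ps = 16.)

Consumers pay $47.6; sellers receive $31.6; quantity = 162.6.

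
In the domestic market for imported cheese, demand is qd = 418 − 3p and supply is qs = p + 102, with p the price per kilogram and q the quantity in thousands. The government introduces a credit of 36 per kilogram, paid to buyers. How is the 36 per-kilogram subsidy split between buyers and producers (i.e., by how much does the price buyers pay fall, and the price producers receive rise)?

Without the subsidy, 418 − 3p = p + 102 gives 4p = 316, so p* = 79 and q* = 181.
With a per-unit subsidy paid to buyers, each effectively pays p − 36, so demand becomes qd = 418 − 3(p − 36).
Solving gives q = 208 with buyers paying 70 and producers receiving 106 (the 36 wedge).
Gain to buyers: 9; to producers: 27. (They sum to 36.)

Buyers gain 9 per kilogram; producers gain 27 per kilogram.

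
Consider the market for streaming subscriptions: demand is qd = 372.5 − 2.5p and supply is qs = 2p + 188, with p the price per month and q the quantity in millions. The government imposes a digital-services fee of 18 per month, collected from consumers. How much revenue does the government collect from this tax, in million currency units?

Tax revenue = 4500 million.

Before the tax: set 372.5 − 2.5p = 2p + 188 → p* = 41, q* = 270.
With the tax collected from consumers, demand (in seller-price terms) shifts: qd = 372.5 − 2.5(p + 18).
Solving gives q = 250 with consumers paying 49 and sellers receiving 31 (the 18 wedge).
Revenue = t · Q = 18 · 250 = 4500.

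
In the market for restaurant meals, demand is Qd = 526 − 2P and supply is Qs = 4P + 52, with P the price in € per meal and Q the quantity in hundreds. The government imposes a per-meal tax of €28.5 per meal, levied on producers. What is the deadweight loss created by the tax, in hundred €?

Before the tax: set 526 − 2P = 4P + 52 → P* = €79, Q* = 368.
With the tax collected from producers, supply shifts: Qs = 4(P − 28.5) + 52.
New equilibrium: consumers pay €98, producers receive €69.5, Q = 330. (Wedge: Pb − Ps = 28.5.)
Quantity falls by |ΔQ| = |368 − 330| = 38.
DWL = ½ · t · |ΔQ| = ½ · 28.5 · 38 = €541.5.

Deadweight loss = €541.5 hundred.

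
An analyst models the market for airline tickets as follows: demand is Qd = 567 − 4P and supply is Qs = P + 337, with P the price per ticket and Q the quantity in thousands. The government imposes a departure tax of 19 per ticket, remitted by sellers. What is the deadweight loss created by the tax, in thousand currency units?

Deadweight loss = 144.4 thousand.

Before the tax: set 567 − 4P = P + 337 → P* = 46, Q* = 383.
With the tax collected from sellers, supply shifts: Qs = (P − 19) + 337.
New equilibrium: consumers pay 49.8, sellers receive 30.8, Q = 367.8. (Wedge: Pb − Ps = 19.)
Quantity falls by |ΔQ| = |383 − 367.8| = 15.2.
DWL = ½ · t · |ΔQ| = ½ · 19 · 15.2 = 144.4.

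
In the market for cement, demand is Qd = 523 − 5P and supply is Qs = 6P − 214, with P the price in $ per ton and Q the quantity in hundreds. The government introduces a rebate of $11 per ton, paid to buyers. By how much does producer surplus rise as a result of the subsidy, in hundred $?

Without the subsidy, 523 − 5P = 6P − 214 gives 11P = 737, so P* = $67 and Q* = 188.
With a per-unit subsidy paid to buyers, each effectively pays P − 11, so demand becomes Qd = 523 − 5(P − 11).
Solving gives Q = 218 with buyers paying $61 and sellers receiving $72 (the $11 wedge).
ΔPS is the trapezoid between Q = 218 and Q = 188 of height $5: ½ · (188 + 218) · 5 = $1015.

Producer surplus rises by $1015 hundred.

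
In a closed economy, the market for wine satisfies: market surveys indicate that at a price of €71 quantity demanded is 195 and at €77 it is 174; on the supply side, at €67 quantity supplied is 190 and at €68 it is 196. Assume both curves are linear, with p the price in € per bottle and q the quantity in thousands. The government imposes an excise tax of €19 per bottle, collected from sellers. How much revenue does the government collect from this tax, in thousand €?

Demand slope: (174 − 195)/(77 − 71) = -3.5, so qd = 443.5 − 3.5p.
Supply slope: (196 − 190)/(68 − 67) = 6, so qs = 6p − 212.
Without the tax, 443.5 − 3.5p = 6p − 212 gives 9.5p = 655.5, so p* = €69 and q* = 202.
With the tax collected from sellers, supply shifts: qs = 6(p − 19) − 212.
New equilibrium: buyers pay €81, sellers receive €62, q = 160. (Wedge: pb − ps = 19.)
Revenue = t · Q = 19 · 160 = €3040.

Tax revenue = €3040 thousand.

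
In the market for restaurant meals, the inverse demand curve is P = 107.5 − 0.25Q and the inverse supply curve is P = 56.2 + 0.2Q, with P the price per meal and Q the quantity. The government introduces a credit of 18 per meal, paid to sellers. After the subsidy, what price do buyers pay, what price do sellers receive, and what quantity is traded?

Buyers pay 69; sellers receive 87; quantity = 154.

Rewrite in direct form: Qd = 430 − 4P and Qs = 5P − 281.
Without the subsidy, 430 − 4P = 5P − 281 gives 9P = 711, so P* = 79 and Q* = 114.
With a per-unit subsidy paid to sellers, each receives P + 18 per unit sold, so supply becomes Qs = 5(P + 18) − 281.
New equilibrium: buyers pay 69, sellers receive 87, Q = 154. (Wedge: Pb − Ps = −18.)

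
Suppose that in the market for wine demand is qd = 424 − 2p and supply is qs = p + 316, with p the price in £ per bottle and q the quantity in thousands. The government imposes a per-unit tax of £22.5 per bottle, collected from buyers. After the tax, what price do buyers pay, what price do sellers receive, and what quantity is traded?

Buyers pay £43.5; sellers receive £21; quantity = 337.

Without the tax, 424 − 2p = p + 316 gives 3p = 108, so p* = £36 and q* = 352.
With the tax collected from buyers, demand (in seller-price terms) shifts: qd = 424 − 2(p + 22.5).
Solving gives q = 337 with buyers paying £43.5 and sellers receiving £21 (the £22.5 wedge).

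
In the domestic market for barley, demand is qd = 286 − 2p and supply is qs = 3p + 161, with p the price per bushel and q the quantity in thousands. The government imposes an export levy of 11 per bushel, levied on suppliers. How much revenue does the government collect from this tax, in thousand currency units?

Before the tax: set 286 − 2p = 3p + 161 → p* = 25, q* = 236.
With the tax collected from suppliers, supply shifts: qs = 3(p − 11) + 161.
New equilibrium: buyers pay 31.6, suppliers receive 20.6, q = 222.8. (Wedge: pb − ps = 11.)
Revenue = t · Q = 11 · 222.8 = 2450.8.

Tax revenue = 2450.8 thousand.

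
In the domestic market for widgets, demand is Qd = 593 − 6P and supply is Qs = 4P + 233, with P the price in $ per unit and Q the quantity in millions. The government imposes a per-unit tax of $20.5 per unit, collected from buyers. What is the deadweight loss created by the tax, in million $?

Deadweight loss = $504.3 million.

Without the tax, 593 − 6P = 4P + 233 gives 10P = 360, so P* = $36 and Q* = 377.
With the tax collected from buyers, demand (in seller-price terms) shifts: Qd = 593 − 6(P + 20.5).
New equilibrium: buyers pay $44.2, producers receive $23.7, Q = 327.8. (Wedge: Pb − Ps = 20.5.)
Quantity falls by |ΔQ| = |377 − 327.8| = 49.2.
DWL = ½ · t · |ΔQ| = ½ · 20.5 · 49.2 = $504.3.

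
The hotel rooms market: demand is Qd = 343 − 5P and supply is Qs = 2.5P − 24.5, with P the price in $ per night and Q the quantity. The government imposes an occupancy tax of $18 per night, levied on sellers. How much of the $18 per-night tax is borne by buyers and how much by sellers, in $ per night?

Buyers bear $6 per night; sellers bear $12 per night.

Without the tax, 343 − 5P = 2.5P − 24.5 gives 7.5P = 367.5, so P* = $49 and Q* = 98.
With the tax collected from sellers, supply shifts: Qs = 2.5(P − 18) − 24.5.
New equilibrium: buyers pay $55, sellers receive $37, Q = 68. (Wedge: Pb − Ps = 18.)
Burden on buyers: $6; on sellers: $12. (They sum to $18.)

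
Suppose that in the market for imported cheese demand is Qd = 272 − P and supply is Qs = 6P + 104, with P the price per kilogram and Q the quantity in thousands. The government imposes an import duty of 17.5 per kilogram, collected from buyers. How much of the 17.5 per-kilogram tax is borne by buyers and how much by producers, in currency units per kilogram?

Buyers bear 15 per kilogram; producers bear 2.5 per kilogram.

Without the tax, 272 − P = 6P + 104 gives 7P = 168, so P* = 24 and Q* = 248.
With the tax collected from buyers, demand (in seller-price terms) shifts: Qd = 272 − (P + 17.5).
Solving gives Q = 233 with buyers paying 39 and producers receiving 21.5 (the 17.5 wedge).
Burden on buyers: 15; on producers: 2.5. (They sum to 17.5.)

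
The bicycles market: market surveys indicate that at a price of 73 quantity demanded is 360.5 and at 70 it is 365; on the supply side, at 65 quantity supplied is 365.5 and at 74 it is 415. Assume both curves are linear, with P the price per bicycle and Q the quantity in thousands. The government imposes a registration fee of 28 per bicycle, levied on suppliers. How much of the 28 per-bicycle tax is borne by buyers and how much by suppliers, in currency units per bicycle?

Demand slope: (365 − 360.5)/(70 − 73) = -1.5, so Qd = 470 − 1.5P.
Supply slope: (415 − 365.5)/(74 − 65) = 5.5, so Qs = 5.5P + 8.
Before the tax: set 470 − 1.5P = 5.5P + 8 → P* = 66, Q* = 371.
With the tax collected from suppliers, supply shifts: Qs = 5.5(P − 28) + 8.
Solving gives Q = 338 with buyers paying 88 and suppliers receiving 60 (the 28 wedge).
Burden on buyers: 22; on suppliers: 6. (They sum to 28.)
The less price-elastic side of the market bears the larger share of a per-unit tax.

Buyers bear 22 per bicycle; suppliers bear 6 per bicycle.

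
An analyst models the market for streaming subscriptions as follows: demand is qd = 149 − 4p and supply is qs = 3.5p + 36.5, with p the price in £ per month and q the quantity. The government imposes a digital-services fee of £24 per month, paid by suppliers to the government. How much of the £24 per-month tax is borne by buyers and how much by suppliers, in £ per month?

Buyers bear £11.2 per month; suppliers bear £12.8 per month.

Before the tax: set 149 − 4p = 3.5p + 36.5 → p* = £15, q* = 89.
With the tax collected from suppliers, supply shifts: qs = 3.5(p − 24) + 36.5.
Solving gives q = 44.2 with buyers paying £26.2 and suppliers receiving £2.2 (the £24 wedge).
Burden on buyers: £11.2; on suppliers: £12.8. (They sum to £24.)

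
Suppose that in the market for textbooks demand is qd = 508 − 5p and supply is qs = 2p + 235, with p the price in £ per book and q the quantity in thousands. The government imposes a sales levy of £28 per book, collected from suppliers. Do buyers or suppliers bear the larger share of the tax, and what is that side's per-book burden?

Suppliers bear the larger share: £20 per book.

Without the tax, 508 − 5p = 2p + 235 gives 7p = 273, so p* = £39 and q* = 313.
With the tax collected from suppliers, supply shifts: qs = 2(p − 28) + 235.
New equilibrium: buyers pay £47, suppliers receive £19, q = 273. (Wedge: pb − ps = 28.)
Per-book burden: buyers £8, suppliers £20.
Suppliers take the larger share because supply is less price-elastic here (demand slope 5 vs supply slope 2).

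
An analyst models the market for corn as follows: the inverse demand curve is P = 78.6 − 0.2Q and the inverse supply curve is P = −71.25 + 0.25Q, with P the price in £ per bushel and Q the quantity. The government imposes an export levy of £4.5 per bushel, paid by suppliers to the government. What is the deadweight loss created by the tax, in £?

Deadweight loss = £22.5.

Rewrite in direct form: Qd = 393 − 5P and Qs = 4P + 285.
Before the tax: set 393 − 5P = 4P + 285 → P* = £12, Q* = 333.
With the tax collected from suppliers, supply shifts: Qs = 4(P − 4.5) + 285.
Solving gives Q = 323 with buyers paying £14 and suppliers receiving £9.5 (the £4.5 wedge).
Quantity falls by |ΔQ| = |333 − 323| = 10.
DWL = ½ · t · |ΔQ| = ½ · 4.5 · 10 = £22.5.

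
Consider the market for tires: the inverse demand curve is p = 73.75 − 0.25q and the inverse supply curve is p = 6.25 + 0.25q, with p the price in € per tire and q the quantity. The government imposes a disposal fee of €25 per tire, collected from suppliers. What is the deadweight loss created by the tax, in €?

Deadweight loss = €625.

Rewrite in direct form: qd = 295 − 4p and qs = 4p − 25.
Before the tax: set 295 − 4p = 4p − 25 → p* = €40, q* = 135.
With the tax collected from suppliers, supply shifts: qs = 4(p − 25) − 25.
Solving gives q = 85 with consumers paying €52.5 and suppliers receiving €27.5 (the €25 wedge).
Quantity falls by |ΔQ| = |135 − 85| = 50.
DWL = ½ · t · |ΔQ| = ½ · 25 · 50 = €625.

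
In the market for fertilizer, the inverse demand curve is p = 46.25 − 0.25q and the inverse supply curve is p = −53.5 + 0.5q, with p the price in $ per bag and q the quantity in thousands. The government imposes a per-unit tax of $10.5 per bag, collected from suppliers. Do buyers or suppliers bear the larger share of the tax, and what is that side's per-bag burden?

Suppliers bear the larger share: $7 per bag.

Rewrite in direct form: qd = 185 − 4p and qs = 2p + 107.
Without the tax, 185 − 4p = 2p + 107 gives 6p = 78, so p* = $13 and q* = 133.
With the tax collected from suppliers, supply shifts: qs = 2(p − 10.5) + 107.
Solving gives q = 119 with buyers paying $16.5 and suppliers receiving $6 (the $10.5 wedge).
Per-bag burden: buyers $3.5, suppliers $7.
Suppliers take the larger share because supply is less price-elastic here (demand slope 4 vs supply slope 2).
The less price-elastic side of the market bears the larger share of a per-unit tax.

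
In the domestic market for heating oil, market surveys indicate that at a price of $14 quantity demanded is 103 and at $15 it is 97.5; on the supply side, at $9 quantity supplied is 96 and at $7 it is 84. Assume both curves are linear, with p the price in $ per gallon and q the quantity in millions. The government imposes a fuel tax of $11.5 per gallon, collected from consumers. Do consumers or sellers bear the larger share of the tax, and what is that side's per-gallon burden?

Demand slope: (97.5 − 103)/(15 − 14) = -5.5, so qd = 180 − 5.5p.
Supply slope: (84 − 96)/(7 − 9) = 6, so qs = 6p + 42.
Without the tax, 180 − 5.5p = 6p + 42 gives 11.5p = 138, so p* = $12 and q* = 114.
With the tax collected from consumers, demand (in seller-price terms) shifts: qd = 180 − 5.5(p + 11.5).
New equilibrium: consumers pay $18, sellers receive $6.5, q = 81. (Wedge: pb − ps = 11.5.)
Per-gallon burden: consumers $6, sellers $5.5.
Consumers take the larger share because demand is less price-elastic here (demand slope 5.5 vs supply slope 6).

Consumers bear the larger share: $6 per gallon.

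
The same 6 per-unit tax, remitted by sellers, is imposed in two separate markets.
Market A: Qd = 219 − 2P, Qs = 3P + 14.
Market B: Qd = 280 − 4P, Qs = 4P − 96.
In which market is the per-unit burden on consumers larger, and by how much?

Market A, by 0.6.

Market A: pre-tax P* = 41, Q* = 137; post-tax Q = 129.8; per-unit burden on consumers = 3.6.
Market B: pre-tax P* = 47, Q* = 92; post-tax Q = 80; per-unit burden on consumers = 3.
Difference: 3.6 vs 3 → market A is larger by 0.6.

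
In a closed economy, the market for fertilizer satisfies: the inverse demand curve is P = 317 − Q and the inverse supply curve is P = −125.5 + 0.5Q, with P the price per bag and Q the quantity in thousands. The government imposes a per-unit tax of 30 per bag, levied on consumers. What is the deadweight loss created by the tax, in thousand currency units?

Inverting to Q(P) form: Qd = 317 − P; Qs = 2P + 251.
Without the tax, 317 − P = 2P + 251 gives 3P = 66, so P* = 22 and Q* = 295.
With the tax collected from consumers, demand (in seller-price terms) shifts: Qd = 317 − (P + 30).
Solving gives Q = 275 with consumers paying 42 and sellers receiving 12 (the 30 wedge).
Quantity falls by |ΔQ| = |295 − 275| = 20.
DWL = ½ · t · |ΔQ| = ½ · 30 · 20 = 300.

Deadweight loss = 300 thousand.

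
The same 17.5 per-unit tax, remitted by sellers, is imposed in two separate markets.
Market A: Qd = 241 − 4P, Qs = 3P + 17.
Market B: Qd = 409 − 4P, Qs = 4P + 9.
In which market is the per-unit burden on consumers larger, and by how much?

Market A: pre-tax P* = 32, Q* = 113; post-tax Q = 83; per-unit burden on consumers = 7.5.
Market B: pre-tax P* = 50, Q* = 209; post-tax Q = 174; per-unit burden on consumers = 8.75.
Difference: 7.5 vs 8.75 → market B is larger by 1.25.

Market B, by 1.25.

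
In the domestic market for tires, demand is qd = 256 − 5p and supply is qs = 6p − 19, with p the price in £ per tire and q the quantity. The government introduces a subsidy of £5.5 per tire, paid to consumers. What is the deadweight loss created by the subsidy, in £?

Without the subsidy, 256 − 5p = 6p − 19 gives 11p = 275, so p* = £25 and q* = 131.
With a per-unit subsidy paid to consumers, each effectively pays p − 5.5, so demand becomes qd = 256 − 5(p − 5.5).
Solving gives q = 146 with consumers paying £22 and producers receiving £27.5 (the £5.5 wedge).
Quantity rises by |ΔQ| = |131 − 146| = 15.
DWL = ½ · t · |ΔQ| = ½ · 5.5 · 15 = £41.25.

Deadweight loss = £41.25.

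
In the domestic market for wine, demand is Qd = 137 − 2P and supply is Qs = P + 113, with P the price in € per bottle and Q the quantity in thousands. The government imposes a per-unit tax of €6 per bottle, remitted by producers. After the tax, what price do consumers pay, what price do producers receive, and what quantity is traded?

Consumers pay €10; producers receive €4; quantity = 117.

Without the tax, 137 − 2P = P + 113 gives 3P = 24, so P* = €8 and Q* = 121.
With the tax collected from producers, supply shifts: Qs = (P − 6) + 113.
New equilibrium: consumers pay €10, producers receive €4, Q = 117. (Wedge: Pb − Ps = 6.)
The less price-elastic side of the market bears the larger share of a per-unit tax.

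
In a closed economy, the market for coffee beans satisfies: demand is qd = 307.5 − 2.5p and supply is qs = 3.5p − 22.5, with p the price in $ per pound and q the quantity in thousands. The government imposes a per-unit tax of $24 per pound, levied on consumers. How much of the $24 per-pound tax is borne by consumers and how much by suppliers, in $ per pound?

Consumers bear $14 per pound; suppliers bear $10 per pound.

Before the tax: set 307.5 − 2.5p = 3.5p − 22.5 → p* = $55, q* = 170.
With the tax collected from consumers, demand (in seller-price terms) shifts: qd = 307.5 − 2.5(p + 24).
Solving gives q = 135 with consumers paying $69 and suppliers receiving $45 (the $24 wedge).
Burden on consumers: $14; on suppliers: $10. (They sum to $24.)
The less price-elastic side of the market bears the larger share of a per-unit tax.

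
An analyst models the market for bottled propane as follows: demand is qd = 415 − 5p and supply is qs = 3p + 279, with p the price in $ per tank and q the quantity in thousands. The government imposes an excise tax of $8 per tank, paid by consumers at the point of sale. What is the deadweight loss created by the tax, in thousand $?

Without the tax, 415 − 5p = 3p + 279 gives 8p = 136, so p* = $17 and q* = 330.
With the tax collected from consumers, demand (in seller-price terms) shifts: qd = 415 − 5(p + 8).
Solving gives q = 315 with consumers paying $20 and suppliers receiving $12 (the $8 wedge).
Quantity falls by |ΔQ| = |330 − 315| = 15.
DWL = ½ · t · |ΔQ| = ½ · 8 · 15 = $60.

Deadweight loss = $60 thousand.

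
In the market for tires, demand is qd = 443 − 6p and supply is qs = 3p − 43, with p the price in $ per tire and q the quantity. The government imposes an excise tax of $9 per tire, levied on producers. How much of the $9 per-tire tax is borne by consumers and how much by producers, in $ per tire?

Consumers bear $3 per tire; producers bear $6 per tire.

Without the tax, 443 − 6p = 3p − 43 gives 9p = 486, so p* = $54 and q* = 119.
With the tax collected from producers, supply shifts: qs = 3(p − 9) − 43.
Solving gives q = 101 with consumers paying $57 and producers receiving $48 (the $9 wedge).
Burden on consumers: $3; on producers: $6. (They sum to $9.)
The less price-elastic side of the market bears the larger share of a per-unit tax.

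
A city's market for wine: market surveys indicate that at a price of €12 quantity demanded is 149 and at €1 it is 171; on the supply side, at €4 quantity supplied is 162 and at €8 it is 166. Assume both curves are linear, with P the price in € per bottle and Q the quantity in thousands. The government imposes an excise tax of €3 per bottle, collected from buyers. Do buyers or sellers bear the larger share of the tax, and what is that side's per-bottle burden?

Demand slope: (171 − 149)/(1 − 12) = -2, so Qd = 173 − 2P.
Supply slope: (166 − 162)/(8 − 4) = 1, so Qs = P + 158.
Before the tax: set 173 − 2P = P + 158 → P* = €5, Q* = 163.
With the tax collected from buyers, demand (in seller-price terms) shifts: Qd = 173 − 2(P + 3).
New equilibrium: buyers pay €6, sellers receive €3, Q = 161. (Wedge: Pb − Ps = 3.)
Per-bottle burden: buyers €1, sellers €2.
Sellers take the larger share because supply is less price-elastic here (demand slope 2 vs supply slope 1).

Sellers bear the larger share: €2 per bottle.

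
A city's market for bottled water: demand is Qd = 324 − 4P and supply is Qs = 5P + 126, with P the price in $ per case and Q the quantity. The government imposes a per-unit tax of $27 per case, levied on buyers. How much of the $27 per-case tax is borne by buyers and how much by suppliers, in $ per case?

Buyers bear $15 per case; suppliers bear $12 per case.

Before the tax: set 324 − 4P = 5P + 126 → P* = $22, Q* = 236.
With the tax collected from buyers, demand (in seller-price terms) shifts: Qd = 324 − 4(P + 27).
Solving gives Q = 176 with buyers paying $37 and suppliers receiving $10 (the $27 wedge).
Burden on buyers: $15; on suppliers: $12. (They sum to $27.)
The less price-elastic side of the market bears the larger share of a per-unit tax.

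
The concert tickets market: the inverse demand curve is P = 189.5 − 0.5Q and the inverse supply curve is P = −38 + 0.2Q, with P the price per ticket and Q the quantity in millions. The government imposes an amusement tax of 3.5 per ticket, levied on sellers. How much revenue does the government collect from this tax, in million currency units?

Tax revenue = 1120 million.

Inverting to Q(P) form: Qd = 379 − 2P; Qs = 5P + 190.
Before the tax: set 379 − 2P = 5P + 190 → P* = 27, Q* = 325.
With the tax collected from sellers, supply shifts: Qs = 5(P − 3.5) + 190.
Solving gives Q = 320 with consumers paying 29.5 and sellers receiving 26 (the 3.5 wedge).
Revenue = t · Q = 3.5 · 320 = 1120.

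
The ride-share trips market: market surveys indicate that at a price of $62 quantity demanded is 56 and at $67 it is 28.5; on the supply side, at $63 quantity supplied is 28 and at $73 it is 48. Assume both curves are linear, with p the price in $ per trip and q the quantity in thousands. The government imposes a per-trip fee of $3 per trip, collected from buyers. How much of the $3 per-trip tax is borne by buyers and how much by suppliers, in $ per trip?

Demand slope: (28.5 − 56)/(67 − 62) = -5.5, so qd = 397 − 5.5p.
Supply slope: (48 − 28)/(73 − 63) = 2, so qs = 2p − 98.
Without the tax, 397 − 5.5p = 2p − 98 gives 7.5p = 495, so p* = $66 and q* = 34.
With the tax collected from buyers, demand (in seller-price terms) shifts: qd = 397 − 5.5(p + 3).
New equilibrium: buyers pay $66.8, suppliers receive $63.8, q = 29.6. (Wedge: pb − ps = 3.)
Burden on buyers: $0.8; on suppliers: $2.2. (They sum to $3.)

Buyers bear $0.8 per trip; suppliers bear $2.2 per trip.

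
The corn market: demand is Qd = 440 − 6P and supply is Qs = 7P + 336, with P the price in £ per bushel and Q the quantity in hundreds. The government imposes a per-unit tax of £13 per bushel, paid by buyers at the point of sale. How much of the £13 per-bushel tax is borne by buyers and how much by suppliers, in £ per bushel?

Buyers bear £7 per bushel; suppliers bear £6 per bushel.

Without the tax, 440 − 6P = 7P + 336 gives 13P = 104, so P* = £8 and Q* = 392.
With the tax collected from buyers, demand (in seller-price terms) shifts: Qd = 440 − 6(P + 13).
New equilibrium: buyers pay £15, suppliers receive £2, Q = 350. (Wedge: Pb − Ps = 13.)
Burden on buyers: £7; on suppliers: £6. (They sum to £13.)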